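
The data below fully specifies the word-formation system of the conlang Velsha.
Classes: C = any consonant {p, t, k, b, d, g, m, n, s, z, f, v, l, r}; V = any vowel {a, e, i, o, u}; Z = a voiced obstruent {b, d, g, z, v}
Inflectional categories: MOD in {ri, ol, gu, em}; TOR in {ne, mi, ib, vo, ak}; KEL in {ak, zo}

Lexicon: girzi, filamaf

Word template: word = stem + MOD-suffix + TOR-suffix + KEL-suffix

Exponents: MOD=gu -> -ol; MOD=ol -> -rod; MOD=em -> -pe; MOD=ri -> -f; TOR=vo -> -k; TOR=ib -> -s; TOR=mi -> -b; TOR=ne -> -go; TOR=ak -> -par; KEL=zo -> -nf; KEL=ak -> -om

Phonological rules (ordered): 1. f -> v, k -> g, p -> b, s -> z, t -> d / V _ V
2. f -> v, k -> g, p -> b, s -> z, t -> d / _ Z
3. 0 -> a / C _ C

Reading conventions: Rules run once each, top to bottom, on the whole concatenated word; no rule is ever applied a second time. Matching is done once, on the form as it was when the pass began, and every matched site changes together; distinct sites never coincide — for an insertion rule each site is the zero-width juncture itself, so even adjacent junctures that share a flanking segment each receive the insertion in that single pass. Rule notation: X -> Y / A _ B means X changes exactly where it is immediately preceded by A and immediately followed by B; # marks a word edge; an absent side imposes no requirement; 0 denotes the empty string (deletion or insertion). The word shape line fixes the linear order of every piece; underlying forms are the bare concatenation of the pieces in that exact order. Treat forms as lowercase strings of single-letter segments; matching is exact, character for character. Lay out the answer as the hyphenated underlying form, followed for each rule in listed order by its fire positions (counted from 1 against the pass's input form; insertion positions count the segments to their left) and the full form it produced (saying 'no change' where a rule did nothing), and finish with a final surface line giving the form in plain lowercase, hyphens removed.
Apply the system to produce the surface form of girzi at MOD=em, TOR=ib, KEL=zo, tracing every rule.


underlying: girzi-pe-s-nf
1. f -> v, k -> g, p -> b, s -> z, t -> d / V _ V: fires at position(s) 6: girzibesnf
2. f -> v, k -> g, p -> b, s -> z, t -> d / _ Z: no change
3. 0 -> a / C _ C: inserts after position(s) 3, 8, 9: girazibesanaf
surface: girazibesanaf


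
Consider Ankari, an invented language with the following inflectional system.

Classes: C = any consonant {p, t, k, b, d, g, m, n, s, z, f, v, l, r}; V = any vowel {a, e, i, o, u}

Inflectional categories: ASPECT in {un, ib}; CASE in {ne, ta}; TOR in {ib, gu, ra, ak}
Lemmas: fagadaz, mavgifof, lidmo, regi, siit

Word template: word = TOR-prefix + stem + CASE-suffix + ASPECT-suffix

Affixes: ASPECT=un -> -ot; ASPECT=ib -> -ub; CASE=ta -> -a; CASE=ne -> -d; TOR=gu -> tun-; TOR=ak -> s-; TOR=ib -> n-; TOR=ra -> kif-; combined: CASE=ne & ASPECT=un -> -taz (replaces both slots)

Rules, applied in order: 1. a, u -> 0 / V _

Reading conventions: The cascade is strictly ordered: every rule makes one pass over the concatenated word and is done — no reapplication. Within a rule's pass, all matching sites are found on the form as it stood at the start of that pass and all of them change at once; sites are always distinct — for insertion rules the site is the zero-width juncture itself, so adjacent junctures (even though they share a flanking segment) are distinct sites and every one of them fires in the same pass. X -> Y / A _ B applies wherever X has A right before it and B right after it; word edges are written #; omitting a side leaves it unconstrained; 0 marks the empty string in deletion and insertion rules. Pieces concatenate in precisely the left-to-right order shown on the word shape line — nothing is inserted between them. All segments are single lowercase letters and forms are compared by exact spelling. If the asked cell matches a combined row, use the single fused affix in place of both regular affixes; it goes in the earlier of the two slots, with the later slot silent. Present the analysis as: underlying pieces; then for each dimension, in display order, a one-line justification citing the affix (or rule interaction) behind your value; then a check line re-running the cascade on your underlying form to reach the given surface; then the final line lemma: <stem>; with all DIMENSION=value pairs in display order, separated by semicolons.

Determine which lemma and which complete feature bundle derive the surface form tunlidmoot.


underlying: tun-lidmo-a-ot
ASPECT=un - signalled by the affix -ot
CASE=ta - signalled by the affix -a
TOR=gu - signalled by the affix tun-
check: tunlidmoaot -> tunlidmoot
lemma: lidmo; ASPECT=un; CASE=ta; TOR=gu


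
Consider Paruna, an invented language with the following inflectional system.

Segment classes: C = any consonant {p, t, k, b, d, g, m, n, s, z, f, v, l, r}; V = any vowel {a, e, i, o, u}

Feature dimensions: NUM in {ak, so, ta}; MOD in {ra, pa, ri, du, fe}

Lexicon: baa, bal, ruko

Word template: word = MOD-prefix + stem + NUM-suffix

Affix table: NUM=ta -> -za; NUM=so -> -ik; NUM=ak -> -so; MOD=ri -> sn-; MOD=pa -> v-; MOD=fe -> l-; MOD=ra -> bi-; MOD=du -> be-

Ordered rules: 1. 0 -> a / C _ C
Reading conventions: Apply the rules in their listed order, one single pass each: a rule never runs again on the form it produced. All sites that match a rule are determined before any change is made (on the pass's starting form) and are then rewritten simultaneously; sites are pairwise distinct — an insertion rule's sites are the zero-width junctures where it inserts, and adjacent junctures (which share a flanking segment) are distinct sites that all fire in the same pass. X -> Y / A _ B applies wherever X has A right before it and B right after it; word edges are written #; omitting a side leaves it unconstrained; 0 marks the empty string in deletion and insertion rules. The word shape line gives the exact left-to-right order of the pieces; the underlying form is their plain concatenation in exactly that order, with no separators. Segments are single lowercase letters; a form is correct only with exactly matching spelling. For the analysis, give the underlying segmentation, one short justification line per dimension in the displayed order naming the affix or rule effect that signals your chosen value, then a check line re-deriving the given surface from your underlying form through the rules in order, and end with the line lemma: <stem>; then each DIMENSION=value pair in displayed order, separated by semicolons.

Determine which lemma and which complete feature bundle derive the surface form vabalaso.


underlying: v-bal-so
NUM=ak - signalled by the affix -so
MOD=pa - signalled by the affix v-
check: vbalso -> vabalaso
lemma: bal; NUM=ak; MOD=pa


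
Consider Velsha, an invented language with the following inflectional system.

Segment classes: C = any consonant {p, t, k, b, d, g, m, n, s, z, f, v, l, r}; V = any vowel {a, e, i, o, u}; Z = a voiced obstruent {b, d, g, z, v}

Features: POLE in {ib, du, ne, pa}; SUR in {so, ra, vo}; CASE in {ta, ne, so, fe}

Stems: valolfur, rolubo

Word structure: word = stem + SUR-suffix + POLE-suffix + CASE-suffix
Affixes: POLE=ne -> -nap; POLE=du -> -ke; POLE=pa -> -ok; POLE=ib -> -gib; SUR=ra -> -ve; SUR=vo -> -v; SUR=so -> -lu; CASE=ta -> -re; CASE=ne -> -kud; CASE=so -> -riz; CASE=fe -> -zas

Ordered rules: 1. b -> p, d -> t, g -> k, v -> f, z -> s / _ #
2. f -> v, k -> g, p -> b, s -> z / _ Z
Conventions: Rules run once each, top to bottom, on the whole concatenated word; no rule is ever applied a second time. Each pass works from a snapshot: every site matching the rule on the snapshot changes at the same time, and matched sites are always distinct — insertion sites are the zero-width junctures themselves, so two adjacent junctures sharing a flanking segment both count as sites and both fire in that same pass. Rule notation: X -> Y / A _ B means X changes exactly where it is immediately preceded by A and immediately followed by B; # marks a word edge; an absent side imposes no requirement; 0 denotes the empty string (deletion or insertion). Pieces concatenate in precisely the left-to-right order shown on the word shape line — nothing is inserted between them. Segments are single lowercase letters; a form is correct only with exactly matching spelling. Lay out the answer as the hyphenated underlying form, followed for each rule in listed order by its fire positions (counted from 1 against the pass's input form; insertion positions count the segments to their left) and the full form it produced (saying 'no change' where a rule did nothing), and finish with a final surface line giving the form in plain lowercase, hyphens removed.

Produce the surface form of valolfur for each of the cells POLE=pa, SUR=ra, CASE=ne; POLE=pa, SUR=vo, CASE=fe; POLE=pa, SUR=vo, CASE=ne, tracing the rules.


cell POLE=pa, SUR=ra, CASE=ne:
underlying: valolfur-ve-ok-kud
1. b -> p, d -> t, g -> k, v -> f, z -> s / _ #: fires at position(s) 15: valolfurveokkut
2. f -> v, k -> g, p -> b, s -> z / _ Z: no change
surface: valolfurveokkut

cell POLE=pa, SUR=vo, CASE=fe:
underlying: valolfur-v-ok-zas
1. b -> p, d -> t, g -> k, v -> f, z -> s / _ #: no change
2. f -> v, k -> g, p -> b, s -> z / _ Z: fires at position(s) 11: valolfurvogzas
surface: valolfurvogzas

cell POLE=pa, SUR=vo, CASE=ne:
underlying: valolfur-v-ok-kud
1. b -> p, d -> t, g -> k, v -> f, z -> s / _ #: fires at position(s) 14: valolfurvokkut
2. f -> v, k -> g, p -> b, s -> z / _ Z: no change
surface: valolfurvokkut


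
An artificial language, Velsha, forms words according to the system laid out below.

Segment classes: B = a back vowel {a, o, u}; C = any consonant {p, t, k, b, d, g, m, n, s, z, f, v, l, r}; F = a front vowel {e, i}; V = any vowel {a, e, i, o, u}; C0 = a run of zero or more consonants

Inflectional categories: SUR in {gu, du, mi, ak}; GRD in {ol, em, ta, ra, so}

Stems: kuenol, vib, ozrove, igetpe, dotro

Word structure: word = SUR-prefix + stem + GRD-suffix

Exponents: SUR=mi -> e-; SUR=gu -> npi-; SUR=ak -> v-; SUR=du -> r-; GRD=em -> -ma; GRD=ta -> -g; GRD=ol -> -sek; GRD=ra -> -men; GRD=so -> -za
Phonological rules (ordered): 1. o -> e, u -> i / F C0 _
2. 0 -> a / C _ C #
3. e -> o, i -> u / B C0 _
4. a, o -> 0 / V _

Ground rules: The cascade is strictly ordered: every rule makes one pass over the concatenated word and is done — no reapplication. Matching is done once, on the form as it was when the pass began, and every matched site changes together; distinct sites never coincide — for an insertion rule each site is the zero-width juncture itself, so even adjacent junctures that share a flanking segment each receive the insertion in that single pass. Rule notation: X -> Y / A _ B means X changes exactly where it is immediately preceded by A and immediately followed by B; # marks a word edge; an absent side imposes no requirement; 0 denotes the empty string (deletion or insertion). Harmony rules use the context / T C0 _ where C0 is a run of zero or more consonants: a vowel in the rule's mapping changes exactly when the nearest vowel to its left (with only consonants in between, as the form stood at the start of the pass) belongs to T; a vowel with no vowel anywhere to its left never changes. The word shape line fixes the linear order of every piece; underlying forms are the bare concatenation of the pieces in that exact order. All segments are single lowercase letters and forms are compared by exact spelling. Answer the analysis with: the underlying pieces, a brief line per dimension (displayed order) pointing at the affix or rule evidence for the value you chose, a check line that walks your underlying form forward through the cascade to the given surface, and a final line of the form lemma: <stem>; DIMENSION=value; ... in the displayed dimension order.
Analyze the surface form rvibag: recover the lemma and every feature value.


underlying: r-vib-g
SUR=du - signalled by the affix r-
GRD=ta - signalled by the affix -g
check: rvibg -> rvibg -> rvibag -> rvibag -> rvibag
lemma: vib; SUR=du; GRD=ta


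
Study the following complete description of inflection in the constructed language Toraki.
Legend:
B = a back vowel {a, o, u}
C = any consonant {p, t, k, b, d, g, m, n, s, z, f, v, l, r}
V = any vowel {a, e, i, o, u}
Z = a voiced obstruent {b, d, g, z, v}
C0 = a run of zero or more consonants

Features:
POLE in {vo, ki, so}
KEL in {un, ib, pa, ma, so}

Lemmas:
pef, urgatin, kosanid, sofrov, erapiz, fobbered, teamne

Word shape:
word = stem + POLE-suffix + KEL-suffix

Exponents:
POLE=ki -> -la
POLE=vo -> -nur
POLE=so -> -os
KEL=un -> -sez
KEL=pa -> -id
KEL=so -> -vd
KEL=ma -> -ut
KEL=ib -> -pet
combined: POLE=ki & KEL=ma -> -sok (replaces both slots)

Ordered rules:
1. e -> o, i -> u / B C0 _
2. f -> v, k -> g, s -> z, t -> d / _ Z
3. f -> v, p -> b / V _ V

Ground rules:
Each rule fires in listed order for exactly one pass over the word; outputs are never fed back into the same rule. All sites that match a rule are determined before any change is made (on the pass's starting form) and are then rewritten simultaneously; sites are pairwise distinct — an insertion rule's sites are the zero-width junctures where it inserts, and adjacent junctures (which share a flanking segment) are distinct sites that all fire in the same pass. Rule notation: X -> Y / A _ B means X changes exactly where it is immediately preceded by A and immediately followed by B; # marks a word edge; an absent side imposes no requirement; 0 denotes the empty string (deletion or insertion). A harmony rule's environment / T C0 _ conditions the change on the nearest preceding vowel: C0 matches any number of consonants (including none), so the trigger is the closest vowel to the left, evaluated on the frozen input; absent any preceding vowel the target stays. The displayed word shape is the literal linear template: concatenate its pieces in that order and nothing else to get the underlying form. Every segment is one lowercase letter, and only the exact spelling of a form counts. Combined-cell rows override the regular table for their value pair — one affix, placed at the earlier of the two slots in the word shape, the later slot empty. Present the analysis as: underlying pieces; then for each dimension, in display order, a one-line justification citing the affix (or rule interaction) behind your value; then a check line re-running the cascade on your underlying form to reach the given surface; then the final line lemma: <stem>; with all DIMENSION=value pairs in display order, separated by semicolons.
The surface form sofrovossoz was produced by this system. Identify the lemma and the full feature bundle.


underlying: sofrov-os-sez
POLE=so - signalled by the affix -os
KEL=un - signalled by the affix -sez
check: sofrovossez -> sofrovossoz -> sofrovossoz -> sofrovossoz
lemma: sofrov; POLE=so; KEL=un


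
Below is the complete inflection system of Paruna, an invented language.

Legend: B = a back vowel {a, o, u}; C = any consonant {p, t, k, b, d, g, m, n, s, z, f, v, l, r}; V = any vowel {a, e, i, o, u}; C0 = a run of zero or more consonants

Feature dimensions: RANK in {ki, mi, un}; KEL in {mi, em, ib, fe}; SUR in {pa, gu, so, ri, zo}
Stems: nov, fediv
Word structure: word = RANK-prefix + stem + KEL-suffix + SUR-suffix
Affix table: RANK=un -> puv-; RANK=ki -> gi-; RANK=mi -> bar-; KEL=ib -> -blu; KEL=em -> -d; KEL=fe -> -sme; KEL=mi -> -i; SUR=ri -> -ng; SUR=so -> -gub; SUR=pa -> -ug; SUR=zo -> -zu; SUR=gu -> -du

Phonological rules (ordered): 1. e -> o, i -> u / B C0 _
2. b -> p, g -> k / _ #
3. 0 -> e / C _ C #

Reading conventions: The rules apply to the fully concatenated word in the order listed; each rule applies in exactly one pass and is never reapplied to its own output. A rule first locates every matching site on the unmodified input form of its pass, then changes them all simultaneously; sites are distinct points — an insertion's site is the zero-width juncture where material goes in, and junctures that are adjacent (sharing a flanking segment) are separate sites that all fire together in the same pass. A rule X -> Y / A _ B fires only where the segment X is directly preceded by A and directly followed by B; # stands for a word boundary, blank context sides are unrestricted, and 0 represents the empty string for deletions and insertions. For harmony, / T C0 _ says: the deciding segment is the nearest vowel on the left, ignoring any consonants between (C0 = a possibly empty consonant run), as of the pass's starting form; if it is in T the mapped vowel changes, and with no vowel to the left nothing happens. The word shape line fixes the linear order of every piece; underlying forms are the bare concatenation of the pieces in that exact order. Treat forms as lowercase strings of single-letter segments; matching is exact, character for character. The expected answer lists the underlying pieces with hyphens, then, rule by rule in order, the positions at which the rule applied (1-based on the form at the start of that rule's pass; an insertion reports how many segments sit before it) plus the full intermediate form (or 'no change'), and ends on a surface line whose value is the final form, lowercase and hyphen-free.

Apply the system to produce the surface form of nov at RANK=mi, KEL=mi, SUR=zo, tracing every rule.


underlying: bar-nov-i-zu
1. e -> o, i -> u / B C0 _: fires at position(s) 7: barnovuzu
2. b -> p, g -> k / _ #: no change
3. 0 -> e / C _ C #: no change
surface: barnovuzu


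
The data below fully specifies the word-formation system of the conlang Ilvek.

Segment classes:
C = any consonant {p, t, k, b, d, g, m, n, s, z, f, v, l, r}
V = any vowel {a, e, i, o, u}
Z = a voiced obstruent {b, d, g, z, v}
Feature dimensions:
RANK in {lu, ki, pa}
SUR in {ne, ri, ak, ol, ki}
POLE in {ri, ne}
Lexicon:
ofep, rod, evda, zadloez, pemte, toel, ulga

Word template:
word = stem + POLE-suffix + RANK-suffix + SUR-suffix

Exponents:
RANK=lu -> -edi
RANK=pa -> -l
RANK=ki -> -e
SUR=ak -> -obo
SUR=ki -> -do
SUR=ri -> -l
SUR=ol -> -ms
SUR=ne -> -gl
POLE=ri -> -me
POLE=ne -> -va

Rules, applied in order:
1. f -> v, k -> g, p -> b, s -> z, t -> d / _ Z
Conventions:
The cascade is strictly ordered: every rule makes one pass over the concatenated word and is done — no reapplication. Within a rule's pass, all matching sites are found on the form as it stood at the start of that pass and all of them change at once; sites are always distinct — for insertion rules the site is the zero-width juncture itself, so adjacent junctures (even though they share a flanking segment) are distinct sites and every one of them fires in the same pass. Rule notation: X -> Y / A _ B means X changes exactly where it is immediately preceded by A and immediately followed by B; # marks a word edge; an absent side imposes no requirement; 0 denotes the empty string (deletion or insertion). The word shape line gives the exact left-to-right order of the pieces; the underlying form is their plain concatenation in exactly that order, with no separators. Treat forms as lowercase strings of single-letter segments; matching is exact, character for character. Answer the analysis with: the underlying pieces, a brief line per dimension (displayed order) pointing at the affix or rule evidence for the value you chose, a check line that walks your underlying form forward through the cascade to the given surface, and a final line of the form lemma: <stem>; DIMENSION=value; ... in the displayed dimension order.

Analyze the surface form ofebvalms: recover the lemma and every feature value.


underlying: ofep-va-l-ms
RANK=pa - signalled by the affix -l
SUR=ol - signalled by the affix -ms
POLE=ne - signalled by the affix -va
check: ofepvalms -> ofebvalms
lemma: ofep; RANK=pa; SUR=ol; POLE=ne


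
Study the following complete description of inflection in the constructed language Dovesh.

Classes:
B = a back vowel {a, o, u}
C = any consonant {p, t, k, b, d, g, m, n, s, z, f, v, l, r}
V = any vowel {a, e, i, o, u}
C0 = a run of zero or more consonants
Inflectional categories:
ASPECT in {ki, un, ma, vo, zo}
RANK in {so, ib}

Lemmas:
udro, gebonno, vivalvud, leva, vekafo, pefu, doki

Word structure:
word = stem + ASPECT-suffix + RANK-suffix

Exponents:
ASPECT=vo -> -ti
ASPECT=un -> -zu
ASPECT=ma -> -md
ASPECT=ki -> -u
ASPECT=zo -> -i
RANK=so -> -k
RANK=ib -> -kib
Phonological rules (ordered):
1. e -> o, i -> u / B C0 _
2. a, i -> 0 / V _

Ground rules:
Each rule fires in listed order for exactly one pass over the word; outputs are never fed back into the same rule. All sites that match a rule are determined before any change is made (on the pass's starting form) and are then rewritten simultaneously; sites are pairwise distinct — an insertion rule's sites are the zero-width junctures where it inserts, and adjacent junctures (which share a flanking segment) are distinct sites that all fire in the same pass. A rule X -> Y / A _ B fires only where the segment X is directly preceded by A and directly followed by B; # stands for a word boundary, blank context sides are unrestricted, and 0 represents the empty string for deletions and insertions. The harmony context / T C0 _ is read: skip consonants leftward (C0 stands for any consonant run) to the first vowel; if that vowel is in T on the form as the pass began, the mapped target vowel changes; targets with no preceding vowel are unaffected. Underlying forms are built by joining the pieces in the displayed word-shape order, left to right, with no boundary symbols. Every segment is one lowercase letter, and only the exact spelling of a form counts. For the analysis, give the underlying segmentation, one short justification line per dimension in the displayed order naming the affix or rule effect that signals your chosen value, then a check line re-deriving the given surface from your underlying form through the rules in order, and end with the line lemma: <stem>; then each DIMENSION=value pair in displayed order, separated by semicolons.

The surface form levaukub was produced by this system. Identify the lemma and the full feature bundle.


underlying: leva-u-kib
ASPECT=ki - signalled by the affix -u
RANK=ib - signalled by the affix -kib
check: levaukib -> levaukub -> levaukub
lemma: leva; ASPECT=ki; RANK=ib


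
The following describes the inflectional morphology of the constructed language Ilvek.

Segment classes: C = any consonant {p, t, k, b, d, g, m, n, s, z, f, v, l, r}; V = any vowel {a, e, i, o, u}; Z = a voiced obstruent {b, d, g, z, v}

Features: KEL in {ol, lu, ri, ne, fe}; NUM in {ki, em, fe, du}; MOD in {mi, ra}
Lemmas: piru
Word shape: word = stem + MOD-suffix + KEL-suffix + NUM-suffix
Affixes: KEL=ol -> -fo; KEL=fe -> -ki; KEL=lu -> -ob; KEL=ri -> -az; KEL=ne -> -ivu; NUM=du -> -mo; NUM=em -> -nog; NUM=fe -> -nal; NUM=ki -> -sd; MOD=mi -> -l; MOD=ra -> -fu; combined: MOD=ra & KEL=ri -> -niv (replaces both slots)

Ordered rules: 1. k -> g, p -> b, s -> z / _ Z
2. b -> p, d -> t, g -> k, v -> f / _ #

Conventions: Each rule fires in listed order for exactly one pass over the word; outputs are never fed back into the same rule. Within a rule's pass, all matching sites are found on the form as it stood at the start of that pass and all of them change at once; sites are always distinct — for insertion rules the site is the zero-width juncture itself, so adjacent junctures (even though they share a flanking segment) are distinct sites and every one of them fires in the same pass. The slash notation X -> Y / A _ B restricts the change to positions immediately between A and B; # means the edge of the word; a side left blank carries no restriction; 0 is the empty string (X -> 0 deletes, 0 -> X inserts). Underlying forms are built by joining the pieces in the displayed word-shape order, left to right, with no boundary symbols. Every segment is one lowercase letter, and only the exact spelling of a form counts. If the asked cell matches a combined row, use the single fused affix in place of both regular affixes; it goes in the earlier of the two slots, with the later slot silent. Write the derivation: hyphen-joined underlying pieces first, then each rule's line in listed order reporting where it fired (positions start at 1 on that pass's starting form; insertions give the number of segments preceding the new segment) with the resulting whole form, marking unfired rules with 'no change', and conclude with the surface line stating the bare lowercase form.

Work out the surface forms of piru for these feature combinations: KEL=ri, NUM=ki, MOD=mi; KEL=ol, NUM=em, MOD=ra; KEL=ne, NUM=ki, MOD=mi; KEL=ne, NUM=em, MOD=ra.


cell KEL=ri, NUM=ki, MOD=mi:
underlying: piru-l-az-sd
1. k -> g, p -> b, s -> z / _ Z: fires at position(s) 8: pirulazzd
2. b -> p, d -> t, g -> k, v -> f / _ #: fires at position(s) 9: pirulazzt
surface: pirulazzt

cell KEL=ol, NUM=em, MOD=ra:
underlying: piru-fu-fo-nog
1. k -> g, p -> b, s -> z / _ Z: no change
2. b -> p, d -> t, g -> k, v -> f / _ #: fires at position(s) 11: pirufufonok
surface: pirufufonok

cell KEL=ne, NUM=ki, MOD=mi:
underlying: piru-l-ivu-sd
1. k -> g, p -> b, s -> z / _ Z: fires at position(s) 9: pirulivuzd
2. b -> p, d -> t, g -> k, v -> f / _ #: fires at position(s) 10: pirulivuzt
surface: pirulivuzt

cell KEL=ne, NUM=em, MOD=ra:
underlying: piru-fu-ivu-nog
1. k -> g, p -> b, s -> z / _ Z: no change
2. b -> p, d -> t, g -> k, v -> f / _ #: fires at position(s) 12: pirufuivunok
surface: pirufuivunok


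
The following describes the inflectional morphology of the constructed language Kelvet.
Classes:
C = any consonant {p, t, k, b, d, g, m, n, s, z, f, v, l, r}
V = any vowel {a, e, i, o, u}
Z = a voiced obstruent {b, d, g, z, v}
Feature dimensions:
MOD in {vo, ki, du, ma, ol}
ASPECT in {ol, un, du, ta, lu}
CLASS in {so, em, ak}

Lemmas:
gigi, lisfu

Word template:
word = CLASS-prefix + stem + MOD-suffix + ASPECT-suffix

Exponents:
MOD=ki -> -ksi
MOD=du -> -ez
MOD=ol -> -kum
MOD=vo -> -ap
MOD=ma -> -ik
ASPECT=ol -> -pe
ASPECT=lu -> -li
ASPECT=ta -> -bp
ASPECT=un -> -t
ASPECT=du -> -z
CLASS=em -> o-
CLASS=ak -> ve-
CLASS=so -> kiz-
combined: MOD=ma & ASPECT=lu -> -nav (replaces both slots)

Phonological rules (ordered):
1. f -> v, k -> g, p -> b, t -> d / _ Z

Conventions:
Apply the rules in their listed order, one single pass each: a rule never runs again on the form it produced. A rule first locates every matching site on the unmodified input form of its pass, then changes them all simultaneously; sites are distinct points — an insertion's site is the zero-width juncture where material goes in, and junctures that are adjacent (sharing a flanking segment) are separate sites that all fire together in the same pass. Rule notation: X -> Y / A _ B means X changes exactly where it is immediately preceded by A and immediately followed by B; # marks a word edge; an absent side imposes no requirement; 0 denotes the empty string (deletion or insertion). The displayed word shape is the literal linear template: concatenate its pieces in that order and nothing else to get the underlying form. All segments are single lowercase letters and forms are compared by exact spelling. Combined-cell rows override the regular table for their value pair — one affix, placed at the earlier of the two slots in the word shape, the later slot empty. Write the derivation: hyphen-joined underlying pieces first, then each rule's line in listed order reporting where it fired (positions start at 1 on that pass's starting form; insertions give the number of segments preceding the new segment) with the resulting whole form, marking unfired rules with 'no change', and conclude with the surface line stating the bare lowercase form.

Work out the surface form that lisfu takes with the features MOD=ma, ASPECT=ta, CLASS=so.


underlying: kiz-lisfu-ik-bp
1. f -> v, k -> g, p -> b, t -> d / _ Z: fires at position(s) 10: kizlisfuigbp
surface: kizlisfuigbp


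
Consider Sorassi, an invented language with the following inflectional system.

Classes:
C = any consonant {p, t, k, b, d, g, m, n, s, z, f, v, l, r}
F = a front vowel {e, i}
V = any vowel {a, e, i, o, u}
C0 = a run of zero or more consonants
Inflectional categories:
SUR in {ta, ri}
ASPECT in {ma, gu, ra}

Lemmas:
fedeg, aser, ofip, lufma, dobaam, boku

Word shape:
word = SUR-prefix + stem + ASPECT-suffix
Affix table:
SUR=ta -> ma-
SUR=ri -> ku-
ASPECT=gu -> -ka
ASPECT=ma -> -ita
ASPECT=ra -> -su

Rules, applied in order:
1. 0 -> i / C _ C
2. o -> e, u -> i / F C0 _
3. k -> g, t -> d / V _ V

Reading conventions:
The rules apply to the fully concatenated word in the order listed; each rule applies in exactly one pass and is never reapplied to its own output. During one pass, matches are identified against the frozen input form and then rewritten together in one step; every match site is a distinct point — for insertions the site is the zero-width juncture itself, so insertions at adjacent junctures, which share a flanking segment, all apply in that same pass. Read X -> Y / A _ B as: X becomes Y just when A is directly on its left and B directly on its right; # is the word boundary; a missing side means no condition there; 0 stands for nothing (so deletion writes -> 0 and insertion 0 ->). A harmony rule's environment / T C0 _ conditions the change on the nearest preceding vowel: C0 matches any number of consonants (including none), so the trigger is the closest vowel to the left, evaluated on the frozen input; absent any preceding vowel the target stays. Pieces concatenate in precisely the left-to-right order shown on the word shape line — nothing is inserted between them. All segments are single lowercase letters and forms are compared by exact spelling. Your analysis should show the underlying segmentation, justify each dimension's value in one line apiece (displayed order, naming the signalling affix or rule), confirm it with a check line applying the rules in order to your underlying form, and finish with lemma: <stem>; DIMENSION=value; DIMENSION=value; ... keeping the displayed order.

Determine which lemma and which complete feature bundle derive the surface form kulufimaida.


underlying: ku-lufma-ita
SUR=ri - signalled by the affix ku-
ASPECT=ma - signalled by the affix -ita
check: kulufmaita -> kulufimaita -> kulufimaita -> kulufimaida
lemma: lufma; SUR=ri; ASPECT=ma


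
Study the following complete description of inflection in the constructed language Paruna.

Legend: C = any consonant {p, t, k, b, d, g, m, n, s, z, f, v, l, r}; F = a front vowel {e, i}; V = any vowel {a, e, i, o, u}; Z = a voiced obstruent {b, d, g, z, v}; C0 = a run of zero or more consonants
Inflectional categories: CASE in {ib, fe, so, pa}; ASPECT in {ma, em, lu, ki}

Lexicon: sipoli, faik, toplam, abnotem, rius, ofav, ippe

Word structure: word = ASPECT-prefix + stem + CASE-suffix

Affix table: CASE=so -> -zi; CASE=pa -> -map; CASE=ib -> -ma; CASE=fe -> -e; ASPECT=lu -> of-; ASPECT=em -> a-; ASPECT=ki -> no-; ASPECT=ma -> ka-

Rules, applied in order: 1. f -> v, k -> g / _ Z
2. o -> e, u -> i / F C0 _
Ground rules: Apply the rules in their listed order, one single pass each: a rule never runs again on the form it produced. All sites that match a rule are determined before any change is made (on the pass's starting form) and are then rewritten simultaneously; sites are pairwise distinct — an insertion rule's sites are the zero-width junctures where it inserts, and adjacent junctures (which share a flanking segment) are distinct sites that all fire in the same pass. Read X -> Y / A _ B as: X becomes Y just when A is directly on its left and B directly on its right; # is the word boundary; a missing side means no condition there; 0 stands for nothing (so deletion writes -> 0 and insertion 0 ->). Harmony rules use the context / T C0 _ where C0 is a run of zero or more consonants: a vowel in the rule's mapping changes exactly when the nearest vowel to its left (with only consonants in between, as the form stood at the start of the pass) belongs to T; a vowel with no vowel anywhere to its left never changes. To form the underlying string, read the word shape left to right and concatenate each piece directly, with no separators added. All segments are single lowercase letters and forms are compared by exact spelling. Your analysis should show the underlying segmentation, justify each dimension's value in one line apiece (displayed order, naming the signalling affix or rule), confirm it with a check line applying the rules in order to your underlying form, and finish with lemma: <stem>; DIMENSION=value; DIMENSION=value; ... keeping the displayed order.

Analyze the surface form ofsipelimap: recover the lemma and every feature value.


underlying: of-sipoli-map
CASE=pa - signalled by the affix -map
ASPECT=lu - signalled by the affix of-
check: ofsipolimap -> ofsipolimap -> ofsipelimap
lemma: sipoli; CASE=pa; ASPECT=lu


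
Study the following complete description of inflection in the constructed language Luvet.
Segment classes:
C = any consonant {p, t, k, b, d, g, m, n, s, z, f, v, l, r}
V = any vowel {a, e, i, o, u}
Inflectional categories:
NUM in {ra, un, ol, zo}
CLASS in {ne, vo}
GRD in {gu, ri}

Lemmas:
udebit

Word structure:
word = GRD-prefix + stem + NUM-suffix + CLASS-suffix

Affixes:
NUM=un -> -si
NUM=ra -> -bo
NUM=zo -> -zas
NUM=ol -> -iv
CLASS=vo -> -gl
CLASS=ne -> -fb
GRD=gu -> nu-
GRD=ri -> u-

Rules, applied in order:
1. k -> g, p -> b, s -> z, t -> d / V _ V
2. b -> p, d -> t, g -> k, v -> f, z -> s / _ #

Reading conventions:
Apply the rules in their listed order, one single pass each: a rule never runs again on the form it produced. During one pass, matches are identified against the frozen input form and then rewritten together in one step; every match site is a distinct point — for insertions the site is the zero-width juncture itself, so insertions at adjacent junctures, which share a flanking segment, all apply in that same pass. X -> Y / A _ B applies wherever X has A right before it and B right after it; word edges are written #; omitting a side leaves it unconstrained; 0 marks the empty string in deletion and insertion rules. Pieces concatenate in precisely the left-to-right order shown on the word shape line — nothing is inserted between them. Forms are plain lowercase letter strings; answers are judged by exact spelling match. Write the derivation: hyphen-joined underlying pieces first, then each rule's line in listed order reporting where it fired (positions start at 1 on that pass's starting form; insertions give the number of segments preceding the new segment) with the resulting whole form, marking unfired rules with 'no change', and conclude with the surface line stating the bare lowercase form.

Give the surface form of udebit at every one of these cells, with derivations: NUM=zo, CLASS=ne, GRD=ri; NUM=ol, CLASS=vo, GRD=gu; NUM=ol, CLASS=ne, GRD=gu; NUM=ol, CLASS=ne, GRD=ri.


cell NUM=zo, CLASS=ne, GRD=ri:
underlying: u-udebit-zas-fb
1. k -> g, p -> b, s -> z, t -> d / V _ V: no change
2. b -> p, d -> t, g -> k, v -> f, z -> s / _ #: fires at position(s) 12: uudebitzasfp
surface: uudebitzasfp

cell NUM=ol, CLASS=vo, GRD=gu:
underlying: nu-udebit-iv-gl
1. k -> g, p -> b, s -> z, t -> d / V _ V: fires at position(s) 8: nuudebidivgl
2. b -> p, d -> t, g -> k, v -> f, z -> s / _ #: no change
surface: nuudebidivgl

cell NUM=ol, CLASS=ne, GRD=gu:
underlying: nu-udebit-iv-fb
1. k -> g, p -> b, s -> z, t -> d / V _ V: fires at position(s) 8: nuudebidivfb
2. b -> p, d -> t, g -> k, v -> f, z -> s / _ #: fires at position(s) 12: nuudebidivfp
surface: nuudebidivfp

cell NUM=ol, CLASS=ne, GRD=ri:
underlying: u-udebit-iv-fb
1. k -> g, p -> b, s -> z, t -> d / V _ V: fires at position(s) 7: uudebidivfb
2. b -> p, d -> t, g -> k, v -> f, z -> s / _ #: fires at position(s) 11: uudebidivfp
surface: uudebidivfp


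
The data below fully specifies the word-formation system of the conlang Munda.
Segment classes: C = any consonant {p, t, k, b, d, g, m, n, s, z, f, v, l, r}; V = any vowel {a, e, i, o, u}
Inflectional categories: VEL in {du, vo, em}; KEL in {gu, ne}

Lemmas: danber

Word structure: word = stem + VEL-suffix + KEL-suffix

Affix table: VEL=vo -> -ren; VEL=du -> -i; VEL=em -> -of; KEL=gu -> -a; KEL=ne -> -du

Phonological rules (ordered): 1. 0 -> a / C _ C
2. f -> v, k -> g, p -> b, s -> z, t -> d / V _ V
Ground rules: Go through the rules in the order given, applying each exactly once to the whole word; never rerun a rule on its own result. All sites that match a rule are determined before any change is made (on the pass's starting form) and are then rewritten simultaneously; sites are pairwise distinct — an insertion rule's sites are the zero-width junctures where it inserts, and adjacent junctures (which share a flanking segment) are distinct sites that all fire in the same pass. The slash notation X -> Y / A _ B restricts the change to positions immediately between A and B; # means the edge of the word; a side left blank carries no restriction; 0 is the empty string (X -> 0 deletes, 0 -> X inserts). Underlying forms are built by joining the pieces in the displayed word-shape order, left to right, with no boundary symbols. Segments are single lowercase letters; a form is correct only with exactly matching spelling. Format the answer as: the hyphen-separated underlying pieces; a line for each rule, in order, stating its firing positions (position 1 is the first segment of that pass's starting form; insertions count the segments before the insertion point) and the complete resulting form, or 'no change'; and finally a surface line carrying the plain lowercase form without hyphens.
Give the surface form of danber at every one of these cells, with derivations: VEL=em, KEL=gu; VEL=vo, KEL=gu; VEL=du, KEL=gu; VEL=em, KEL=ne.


cell VEL=em, KEL=gu:
underlying: danber-of-a
1. 0 -> a / C _ C: inserts after position(s) 3: danaberofa
2. f -> v, k -> g, p -> b, s -> z, t -> d / V _ V: fires at position(s) 9: danaberova
surface: danaberova

cell VEL=vo, KEL=gu:
underlying: danber-ren-a
1. 0 -> a / C _ C: inserts after position(s) 3, 6: danaberarena
2. f -> v, k -> g, p -> b, s -> z, t -> d / V _ V: no change
surface: danaberarena

cell VEL=du, KEL=gu:
underlying: danber-i-a
1. 0 -> a / C _ C: inserts after position(s) 3: danaberia
2. f -> v, k -> g, p -> b, s -> z, t -> d / V _ V: no change
surface: danaberia

cell VEL=em, KEL=ne:
underlying: danber-of-du
1. 0 -> a / C _ C: inserts after position(s) 3, 8: danaberofadu
2. f -> v, k -> g, p -> b, s -> z, t -> d / V _ V: fires at position(s) 9: danaberovadu
surface: danaberovadu


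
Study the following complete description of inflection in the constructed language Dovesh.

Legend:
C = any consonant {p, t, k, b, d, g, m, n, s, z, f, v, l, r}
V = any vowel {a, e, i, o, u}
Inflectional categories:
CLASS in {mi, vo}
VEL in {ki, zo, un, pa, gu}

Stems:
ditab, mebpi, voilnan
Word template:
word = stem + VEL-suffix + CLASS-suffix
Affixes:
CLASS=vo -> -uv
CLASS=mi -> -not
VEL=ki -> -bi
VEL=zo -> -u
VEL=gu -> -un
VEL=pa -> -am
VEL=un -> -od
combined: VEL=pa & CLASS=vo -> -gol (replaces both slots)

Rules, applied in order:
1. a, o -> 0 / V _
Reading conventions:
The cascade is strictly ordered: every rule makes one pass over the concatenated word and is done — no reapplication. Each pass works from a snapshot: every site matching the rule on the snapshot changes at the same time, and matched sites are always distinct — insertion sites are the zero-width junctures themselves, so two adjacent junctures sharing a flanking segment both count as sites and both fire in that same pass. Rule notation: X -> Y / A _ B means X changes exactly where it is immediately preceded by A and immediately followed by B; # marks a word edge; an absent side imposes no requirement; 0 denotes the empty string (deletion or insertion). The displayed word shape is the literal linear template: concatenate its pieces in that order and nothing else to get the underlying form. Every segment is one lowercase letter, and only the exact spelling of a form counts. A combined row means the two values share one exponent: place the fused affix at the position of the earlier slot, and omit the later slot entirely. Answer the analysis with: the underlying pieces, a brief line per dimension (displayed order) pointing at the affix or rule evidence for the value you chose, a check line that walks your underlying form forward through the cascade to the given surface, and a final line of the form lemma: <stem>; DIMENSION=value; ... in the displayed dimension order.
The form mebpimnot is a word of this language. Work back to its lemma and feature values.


underlying: mebpi-am-not
CLASS=mi - signalled by the affix -not
VEL=pa - signalled by the affix -am
check: mebpiamnot -> mebpimnot
lemma: mebpi; CLASS=mi; VEL=pa
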